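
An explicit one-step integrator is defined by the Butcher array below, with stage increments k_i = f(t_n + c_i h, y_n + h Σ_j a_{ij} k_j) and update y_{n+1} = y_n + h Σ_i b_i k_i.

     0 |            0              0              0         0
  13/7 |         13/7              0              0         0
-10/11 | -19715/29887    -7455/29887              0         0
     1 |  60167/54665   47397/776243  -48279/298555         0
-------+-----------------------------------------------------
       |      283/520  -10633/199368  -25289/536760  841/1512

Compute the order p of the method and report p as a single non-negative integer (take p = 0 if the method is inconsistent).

4

b = (283/520, -10633/199368, -25289/536760, 841/1512)
c = (0, 13/7, -10/11, 1)
Ac = (0, 0, -1065/2299, 219/841)
Σ b_i: 283/520·1 + (-10633/199368)·1 + (-25289/536760)·1 + 841/1512·1 = 1 ✓
b·c: (-10633/199368)·13/7 + (-25289/536760)·(-10/11) + 841/1512·1 = 1/2 ✓
b·c²: (-10633/199368)·169/49 + (-25289/536760)·100/121 + 841/1512·1 = 1/3 ✓
b·Ac: (-25289/536760)·(-1065/2299) + 841/1512·219/841 = 1/6 ✓
b·c³: (-10633/199368)·2197/343 + (-25289/536760)·(-1000/1331) + 841/1512·1 = 1/4 ✓
b·(c∘Ac): (-25289/536760)·10650/25289 + 841/1512·219/841 = 1/8 ✓
b·Ac²: (-25289/536760)·(-13845/16093) + 841/1512·453/5887 = 1/12 ✓
b·A²c: 841/1512·63/841 = 1/24 ✓; 4 stages ⇒ order 4.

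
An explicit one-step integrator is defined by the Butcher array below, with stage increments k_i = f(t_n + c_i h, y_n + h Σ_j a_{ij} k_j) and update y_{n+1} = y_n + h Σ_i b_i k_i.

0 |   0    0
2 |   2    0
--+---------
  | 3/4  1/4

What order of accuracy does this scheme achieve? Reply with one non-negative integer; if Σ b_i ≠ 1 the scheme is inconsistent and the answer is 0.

b = (3/4, 1/4)
c = (0, 2)
Σ b_i: 3/4·1 + 1/4·1 = 1 ✓
b·c: 1/4·2 = 1/2 ✓; 2 stages ⇒ order 2.

2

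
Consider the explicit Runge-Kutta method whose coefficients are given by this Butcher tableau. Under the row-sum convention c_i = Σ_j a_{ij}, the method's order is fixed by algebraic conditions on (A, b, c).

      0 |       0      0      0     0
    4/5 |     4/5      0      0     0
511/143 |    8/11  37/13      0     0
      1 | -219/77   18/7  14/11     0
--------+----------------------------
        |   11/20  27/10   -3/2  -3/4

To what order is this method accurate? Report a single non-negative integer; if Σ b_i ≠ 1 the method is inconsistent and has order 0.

b = (11/20, 27/10, -3/2, -3/4)
c = (0, 4/5, 511/143, 1)
Ac = (0, 0, 148/65, 363646/55055)
Σ b_i: 11/20·1 + 27/10·1 + (-3/2)·1 + (-3/4)·1 = 1 ✓
b·c: 27/10·4/5 + (-3/2)·511/143 + (-3/4)·1 = -56487/14300 ≠ 1/2 ⇒ order 1.

1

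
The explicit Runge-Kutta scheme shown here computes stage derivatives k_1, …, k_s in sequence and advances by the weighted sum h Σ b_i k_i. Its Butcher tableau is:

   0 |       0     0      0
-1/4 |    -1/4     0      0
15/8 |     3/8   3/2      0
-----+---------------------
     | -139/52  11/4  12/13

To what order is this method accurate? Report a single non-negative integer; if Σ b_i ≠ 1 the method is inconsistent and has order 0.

1

b = (-139/52, 11/4, 12/13)
c = (0, -1/4, 15/8)
Ac = (0, 0, -3/8)
Σ b_i: (-139/52)·1 + 11/4·1 + 12/13·1 = 1 ✓
b·c: 11/4·(-1/4) + 12/13·15/8 = 217/208 ≠ 1/2 ⇒ order 1.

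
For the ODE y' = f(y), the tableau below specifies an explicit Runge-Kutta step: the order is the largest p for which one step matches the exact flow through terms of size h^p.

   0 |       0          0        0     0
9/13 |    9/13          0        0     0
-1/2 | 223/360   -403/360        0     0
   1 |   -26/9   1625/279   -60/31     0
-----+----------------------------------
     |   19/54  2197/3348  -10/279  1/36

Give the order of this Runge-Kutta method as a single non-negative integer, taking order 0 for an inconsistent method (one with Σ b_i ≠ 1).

4

b = (19/54, 2197/3348, -10/279, 1/36)
c = (0, 9/13, -1/2, 1)
Ac = (0, 0, -31/40, 5)
Σ b_i: 19/54·1 + 2197/3348·1 + (-10/279)·1 + 1/36·1 = 1 ✓
b·c: 2197/3348·9/13 + (-10/279)·(-1/2) + 1/36·1 = 1/2 ✓
b·c²: 2197/3348·81/169 + (-10/279)·1/4 + 1/36·1 = 1/3 ✓
b·Ac: (-10/279)·(-31/40) + 1/36·5 = 1/6 ✓
b·c³: 2197/3348·729/2197 + (-10/279)·(-1/8) + 1/36·1 = 1/4 ✓
b·(c∘Ac): (-10/279)·31/80 + 1/36·5 = 1/8 ✓
b·Ac²: (-10/279)·(-279/520) + 1/36·30/13 = 1/12 ✓
b·A²c: 1/36·3/2 = 1/24 ✓; 4 stages ⇒ order 4.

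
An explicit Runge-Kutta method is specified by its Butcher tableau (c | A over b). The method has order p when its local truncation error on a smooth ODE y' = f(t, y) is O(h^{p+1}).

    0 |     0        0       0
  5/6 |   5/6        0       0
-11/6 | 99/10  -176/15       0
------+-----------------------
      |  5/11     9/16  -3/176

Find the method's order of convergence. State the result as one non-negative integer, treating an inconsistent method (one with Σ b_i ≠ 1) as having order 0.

b = (5/11, 9/16, -3/176)
c = (0, 5/6, -11/6)
Ac = (0, 0, -88/9)
Σ b_i: 5/11·1 + 9/16·1 + (-3/176)·1 = 1 ✓
b·c: 9/16·5/6 + (-3/176)·(-11/6) = 1/2 ✓
b·c²: 9/16·25/36 + (-3/176)·121/36 = 1/3 ✓
b·Ac: (-3/176)·(-88/9) = 1/6 ✓; 3 stages ⇒ order 3.

3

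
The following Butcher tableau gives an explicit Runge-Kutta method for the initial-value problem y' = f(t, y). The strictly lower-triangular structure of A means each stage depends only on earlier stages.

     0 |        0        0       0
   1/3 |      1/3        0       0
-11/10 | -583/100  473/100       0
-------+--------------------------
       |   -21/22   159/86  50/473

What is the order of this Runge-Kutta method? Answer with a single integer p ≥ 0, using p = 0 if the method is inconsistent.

3

b = (-21/22, 159/86, 50/473)
c = (0, 1/3, -11/10)
Ac = (0, 0, 473/300)
Σ b_i: (-21/22)·1 + 159/86·1 + 50/473·1 = 1 ✓
b·c: 159/86·1/3 + 50/473·(-11/10) = 1/2 ✓
b·c²: 159/86·1/9 + 50/473·121/100 = 1/3 ✓
b·Ac: 50/473·473/300 = 1/6 ✓; 3 stages ⇒ order 3.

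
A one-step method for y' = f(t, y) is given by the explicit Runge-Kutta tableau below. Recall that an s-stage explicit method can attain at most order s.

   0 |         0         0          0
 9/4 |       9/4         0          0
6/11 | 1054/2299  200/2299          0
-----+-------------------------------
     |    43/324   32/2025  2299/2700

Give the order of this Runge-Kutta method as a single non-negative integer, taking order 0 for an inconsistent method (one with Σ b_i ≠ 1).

b = (43/324, 32/2025, 2299/2700)
c = (0, 9/4, 6/11)
Ac = (0, 0, 450/2299)
Σ b_i: 43/324·1 + 32/2025·1 + 2299/2700·1 = 1 ✓
b·c: 32/2025·9/4 + 2299/2700·6/11 = 1/2 ✓
b·c²: 32/2025·81/16 + 2299/2700·36/121 = 1/3 ✓
b·Ac: 2299/2700·450/2299 = 1/6 ✓; 3 stages ⇒ order 3.

3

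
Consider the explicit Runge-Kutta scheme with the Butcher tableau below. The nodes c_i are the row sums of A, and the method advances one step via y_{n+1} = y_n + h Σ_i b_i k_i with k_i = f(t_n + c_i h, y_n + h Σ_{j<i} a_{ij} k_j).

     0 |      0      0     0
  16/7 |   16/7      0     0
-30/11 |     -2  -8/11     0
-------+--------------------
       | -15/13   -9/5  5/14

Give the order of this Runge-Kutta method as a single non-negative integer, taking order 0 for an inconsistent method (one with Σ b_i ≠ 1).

0

b = (-15/13, -9/5, 5/14)
c = (0, 16/7, -30/11)
Ac = (0, 0, -128/77)
Σ b_i: (-15/13)·1 + (-9/5)·1 + 5/14·1 = -2363/910 ≠ 1 ⇒ order 0.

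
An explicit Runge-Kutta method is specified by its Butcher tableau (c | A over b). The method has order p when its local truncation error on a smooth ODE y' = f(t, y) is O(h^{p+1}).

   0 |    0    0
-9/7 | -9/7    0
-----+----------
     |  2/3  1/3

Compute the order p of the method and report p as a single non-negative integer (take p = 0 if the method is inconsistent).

1

b = (2/3, 1/3)
c = (0, -9/7)
Σ b_i: 2/3·1 + 1/3·1 = 1 ✓
b·c: 1/3·(-9/7) = -3/7 ≠ 1/2 ⇒ order 1.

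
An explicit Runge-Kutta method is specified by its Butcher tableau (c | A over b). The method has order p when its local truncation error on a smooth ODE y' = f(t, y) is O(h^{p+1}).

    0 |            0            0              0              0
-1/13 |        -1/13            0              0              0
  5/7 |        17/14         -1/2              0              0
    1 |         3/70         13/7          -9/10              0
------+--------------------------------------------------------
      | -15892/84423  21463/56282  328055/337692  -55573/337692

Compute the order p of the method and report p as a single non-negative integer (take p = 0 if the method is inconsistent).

b = (-15892/84423, 21463/56282, 328055/337692, -55573/337692)
c = (0, -1/13, 5/7, 1)
Ac = (0, 0, 1/26, -11/14)
Σ b_i: (-15892/84423)·1 + 21463/56282·1 + 328055/337692·1 + (-55573/337692)·1 = 1 ✓
b·c: 21463/56282·(-1/13) + 328055/337692·5/7 + (-55573/337692)·1 = 1/2 ✓
b·c²: 21463/56282·1/169 + 328055/337692·25/49 + (-55573/337692)·1 = 1/3 ✓
b·Ac: 328055/337692·1/26 + (-55573/337692)·(-11/14) = 1/6 ✓
b·c³: 21463/56282·(-1/2197) + 328055/337692·125/343 + (-55573/337692)·1 = 969483/5121662 ≠ 1/4 ⇒ order 3.
b·(c∘Ac): 328055/337692·5/182 + (-55573/337692)·(-11/14) = 17559/112564 ≠ 1/8
b·Ac²: 328055/337692·(-1/338) + (-55573/337692)·(-571/1274) = 1089131/15364986 ≠ 1/12
b·A²c: (-55573/337692)·(-9/260) = 166719/29266640 ≠ 1/24

3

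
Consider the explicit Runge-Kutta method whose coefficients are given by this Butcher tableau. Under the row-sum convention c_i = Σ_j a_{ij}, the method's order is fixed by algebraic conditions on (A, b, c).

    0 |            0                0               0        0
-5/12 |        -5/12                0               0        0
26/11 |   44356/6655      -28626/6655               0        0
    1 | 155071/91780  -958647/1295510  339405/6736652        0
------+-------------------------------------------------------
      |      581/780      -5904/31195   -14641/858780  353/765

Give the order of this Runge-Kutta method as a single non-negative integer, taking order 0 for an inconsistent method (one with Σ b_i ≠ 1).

b = (581/780, -5904/31195, -14641/858780, 353/765)
c = (0, -5/12, 26/11, 1)
Ac = (0, 0, 4771/2662, 1207/2824)
Σ b_i: 581/780·1 + (-5904/31195)·1 + (-14641/858780)·1 + 353/765·1 = 1 ✓
b·c: (-5904/31195)·(-5/12) + (-14641/858780)·26/11 + 353/765·1 = 1/2 ✓
b·c²: (-5904/31195)·25/144 + (-14641/858780)·676/121 + 353/765·1 = 1/3 ✓
b·Ac: (-14641/858780)·4771/2662 + 353/765·1207/2824 = 1/6 ✓
b·c³: (-5904/31195)·(-125/1728) + (-14641/858780)·17576/1331 + 353/765·1 = 1/4 ✓
b·(c∘Ac): (-14641/858780)·62023/14641 + 353/765·1207/2824 = 1/8 ✓
b·Ac²: (-14641/858780)·(-23855/31944) + 353/765·5185/33888 = 1/12 ✓
b·A²c: 353/765·255/2824 = 1/24 ✓; 4 stages ⇒ order 4.

4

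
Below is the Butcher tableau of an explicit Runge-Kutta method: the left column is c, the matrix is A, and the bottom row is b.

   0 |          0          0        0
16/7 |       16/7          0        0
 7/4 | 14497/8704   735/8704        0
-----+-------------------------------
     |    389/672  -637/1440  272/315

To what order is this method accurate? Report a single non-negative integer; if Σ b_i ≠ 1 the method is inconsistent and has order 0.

b = (389/672, -637/1440, 272/315)
c = (0, 16/7, 7/4)
Ac = (0, 0, 105/544)
Σ b_i: 389/672·1 + (-637/1440)·1 + 272/315·1 = 1 ✓
b·c: (-637/1440)·16/7 + 272/315·7/4 = 1/2 ✓
b·c²: (-637/1440)·256/49 + 272/315·49/16 = 1/3 ✓
b·Ac: 272/315·105/544 = 1/6 ✓; 3 stages ⇒ order 3.

3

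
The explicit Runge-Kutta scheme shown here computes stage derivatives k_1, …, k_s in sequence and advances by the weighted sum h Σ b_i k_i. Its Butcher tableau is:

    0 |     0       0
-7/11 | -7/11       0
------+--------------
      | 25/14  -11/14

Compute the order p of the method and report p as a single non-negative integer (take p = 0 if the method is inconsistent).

b = (25/14, -11/14)
c = (0, -7/11)
Σ b_i: 25/14·1 + (-11/14)·1 = 1 ✓
b·c: (-11/14)·(-7/11) = 1/2 ✓; 2 stages ⇒ order 2.

2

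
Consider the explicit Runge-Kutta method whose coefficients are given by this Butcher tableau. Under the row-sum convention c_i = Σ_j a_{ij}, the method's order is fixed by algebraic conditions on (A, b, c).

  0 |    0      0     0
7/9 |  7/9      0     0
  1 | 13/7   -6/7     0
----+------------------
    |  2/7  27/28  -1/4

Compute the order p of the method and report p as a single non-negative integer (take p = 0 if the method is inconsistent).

b = (2/7, 27/28, -1/4)
c = (0, 7/9, 1)
Ac = (0, 0, -2/3)
Σ b_i: 2/7·1 + 27/28·1 + (-1/4)·1 = 1 ✓
b·c: 27/28·7/9 + (-1/4)·1 = 1/2 ✓
b·c²: 27/28·49/81 + (-1/4)·1 = 1/3 ✓
b·Ac: (-1/4)·(-2/3) = 1/6 ✓; 3 stages ⇒ order 3.

3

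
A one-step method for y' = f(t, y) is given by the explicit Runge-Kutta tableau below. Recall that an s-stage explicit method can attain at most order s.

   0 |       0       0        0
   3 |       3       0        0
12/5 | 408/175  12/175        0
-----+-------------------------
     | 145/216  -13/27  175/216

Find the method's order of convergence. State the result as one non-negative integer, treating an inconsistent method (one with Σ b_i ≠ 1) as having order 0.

3

b = (145/216, -13/27, 175/216)
c = (0, 3, 12/5)
Ac = (0, 0, 36/175)
Σ b_i: 145/216·1 + (-13/27)·1 + 175/216·1 = 1 ✓
b·c: (-13/27)·3 + 175/216·12/5 = 1/2 ✓
b·c²: (-13/27)·9 + 175/216·144/25 = 1/3 ✓
b·Ac: 175/216·36/175 = 1/6 ✓; 3 stages ⇒ order 3.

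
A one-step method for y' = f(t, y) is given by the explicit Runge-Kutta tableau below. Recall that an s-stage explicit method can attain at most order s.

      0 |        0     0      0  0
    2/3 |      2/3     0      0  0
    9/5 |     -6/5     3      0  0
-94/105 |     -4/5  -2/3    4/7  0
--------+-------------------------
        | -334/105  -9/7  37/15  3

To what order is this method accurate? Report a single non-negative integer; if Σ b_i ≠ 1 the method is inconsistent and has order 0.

1

b = (-334/105, -9/7, 37/15, 3)
c = (0, 2/3, 9/5, -94/105)
Ac = (0, 0, 2, 184/315)
Σ b_i: (-334/105)·1 + (-9/7)·1 + 37/15·1 + 3·1 = 1 ✓
b·c: (-9/7)·2/3 + 37/15·9/5 + 3·(-94/105) = 157/175 ≠ 1/2 ⇒ order 1.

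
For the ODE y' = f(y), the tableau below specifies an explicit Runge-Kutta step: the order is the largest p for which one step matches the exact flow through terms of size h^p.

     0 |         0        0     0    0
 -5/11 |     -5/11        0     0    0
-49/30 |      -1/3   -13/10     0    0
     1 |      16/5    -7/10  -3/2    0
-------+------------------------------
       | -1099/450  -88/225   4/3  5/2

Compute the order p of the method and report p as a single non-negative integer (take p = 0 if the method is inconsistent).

2

b = (-1099/450, -88/225, 4/3, 5/2)
c = (0, -5/11, -49/30, 1)
Ac = (0, 0, 13/22, 609/220)
Σ b_i: (-1099/450)·1 + (-88/225)·1 + 4/3·1 + 5/2·1 = 1 ✓
b·c: (-88/225)·(-5/11) + 4/3·(-49/30) + 5/2·1 = 1/2 ✓
b·c²: (-88/225)·25/121 + 4/3·2401/900 + 5/2·1 = 88747/14850 ≠ 1/3 ⇒ order 2.
b·Ac: 4/3·13/22 + 5/2·609/220 = 185/24 ≠ 1/6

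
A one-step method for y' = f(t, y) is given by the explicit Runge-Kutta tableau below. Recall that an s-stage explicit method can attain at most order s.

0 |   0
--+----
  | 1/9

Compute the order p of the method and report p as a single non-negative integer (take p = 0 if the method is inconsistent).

0

b = (1/9)
c = (0)
Σ b_i: 1/9·1 = 1/9 ≠ 1 ⇒ order 0.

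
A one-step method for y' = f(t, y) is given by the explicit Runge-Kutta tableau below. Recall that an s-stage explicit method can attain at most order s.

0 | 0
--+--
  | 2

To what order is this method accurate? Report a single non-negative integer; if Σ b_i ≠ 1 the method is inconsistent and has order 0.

b = (2)
c = (0)
Σ b_i: 2·1 = 2 ≠ 1 ⇒ order 0.

0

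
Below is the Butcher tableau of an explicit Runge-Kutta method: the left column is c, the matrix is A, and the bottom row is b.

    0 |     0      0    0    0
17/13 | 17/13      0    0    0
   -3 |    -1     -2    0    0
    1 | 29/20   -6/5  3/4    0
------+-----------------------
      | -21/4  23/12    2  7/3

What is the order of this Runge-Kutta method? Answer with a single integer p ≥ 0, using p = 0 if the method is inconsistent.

b = (-21/4, 23/12, 2, 7/3)
c = (0, 17/13, -3, 1)
Ac = (0, 0, -34/13, -993/260)
Σ b_i: (-21/4)·1 + 23/12·1 + 2·1 + 7/3·1 = 1 ✓
b·c: 23/12·17/13 + 2·(-3) + 7/3·1 = -181/156 ≠ 1/2 ⇒ order 1.

1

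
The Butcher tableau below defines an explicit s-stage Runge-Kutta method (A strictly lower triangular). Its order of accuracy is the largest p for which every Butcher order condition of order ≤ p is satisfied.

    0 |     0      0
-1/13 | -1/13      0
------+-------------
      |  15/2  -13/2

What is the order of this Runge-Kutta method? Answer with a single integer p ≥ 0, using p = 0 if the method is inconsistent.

2

b = (15/2, -13/2)
c = (0, -1/13)
Σ b_i: 15/2·1 + (-13/2)·1 = 1 ✓
b·c: (-13/2)·(-1/13) = 1/2 ✓; 2 stages ⇒ order 2.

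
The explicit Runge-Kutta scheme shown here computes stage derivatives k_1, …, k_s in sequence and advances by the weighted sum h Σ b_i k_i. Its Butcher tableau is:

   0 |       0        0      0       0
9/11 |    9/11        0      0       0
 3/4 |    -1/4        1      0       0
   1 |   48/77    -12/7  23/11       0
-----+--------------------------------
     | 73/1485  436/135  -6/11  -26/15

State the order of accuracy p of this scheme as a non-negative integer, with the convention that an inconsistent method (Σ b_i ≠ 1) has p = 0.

b = (73/1485, 436/135, -6/11, -26/15)
c = (0, 9/11, 3/4, 1)
Ac = (0, 0, 9/11, 51/308)
Σ b_i: 73/1485·1 + 436/135·1 + (-6/11)·1 + (-26/15)·1 = 1 ✓
b·c: 436/135·9/11 + (-6/11)·3/4 + (-26/15)·1 = 1/2 ✓
b·c²: 436/135·81/121 + (-6/11)·9/16 + (-26/15)·1 = 1769/14520 ≠ 1/3 ⇒ order 2.
b·Ac: (-6/11)·9/11 + (-26/15)·51/308 = -6211/8470 ≠ 1/6

2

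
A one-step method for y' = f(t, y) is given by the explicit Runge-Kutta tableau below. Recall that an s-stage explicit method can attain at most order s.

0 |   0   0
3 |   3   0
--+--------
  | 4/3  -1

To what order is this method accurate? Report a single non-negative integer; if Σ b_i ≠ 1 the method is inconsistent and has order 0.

0

b = (4/3, -1)
c = (0, 3)
Σ b_i: 4/3·1 + (-1)·1 = 1/3 ≠ 1 ⇒ order 0.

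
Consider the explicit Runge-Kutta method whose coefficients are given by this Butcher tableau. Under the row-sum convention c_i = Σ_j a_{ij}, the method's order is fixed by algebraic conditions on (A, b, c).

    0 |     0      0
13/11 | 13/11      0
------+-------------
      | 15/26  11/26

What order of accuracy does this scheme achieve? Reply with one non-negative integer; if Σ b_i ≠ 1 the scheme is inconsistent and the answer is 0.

b = (15/26, 11/26)
c = (0, 13/11)
Σ b_i: 15/26·1 + 11/26·1 = 1 ✓
b·c: 11/26·13/11 = 1/2 ✓; 2 stages ⇒ order 2.

2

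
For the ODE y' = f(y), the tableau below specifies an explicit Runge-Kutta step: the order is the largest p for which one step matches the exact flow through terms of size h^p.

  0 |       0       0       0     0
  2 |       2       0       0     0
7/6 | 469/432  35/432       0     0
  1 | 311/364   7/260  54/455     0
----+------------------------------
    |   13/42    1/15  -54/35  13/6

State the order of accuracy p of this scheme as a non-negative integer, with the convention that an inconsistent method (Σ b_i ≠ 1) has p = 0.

b = (13/42, 1/15, -54/35, 13/6)
c = (0, 2, 7/6, 1)
Ac = (0, 0, 35/216, 5/26)
Σ b_i: 13/42·1 + 1/15·1 + (-54/35)·1 + 13/6·1 = 1 ✓
b·c: 1/15·2 + (-54/35)·7/6 + 13/6·1 = 1/2 ✓
b·c²: 1/15·4 + (-54/35)·49/36 + 13/6·1 = 1/3 ✓
b·Ac: (-54/35)·35/216 + 13/6·5/26 = 1/6 ✓
b·c³: 1/15·8 + (-54/35)·343/216 + 13/6·1 = 1/4 ✓
b·(c∘Ac): (-54/35)·245/1296 + 13/6·5/26 = 1/8 ✓
b·Ac²: (-54/35)·35/108 + 13/6·7/26 = 1/12 ✓
b·A²c: 13/6·1/52 = 1/24 ✓; 4 stages ⇒ order 4.

4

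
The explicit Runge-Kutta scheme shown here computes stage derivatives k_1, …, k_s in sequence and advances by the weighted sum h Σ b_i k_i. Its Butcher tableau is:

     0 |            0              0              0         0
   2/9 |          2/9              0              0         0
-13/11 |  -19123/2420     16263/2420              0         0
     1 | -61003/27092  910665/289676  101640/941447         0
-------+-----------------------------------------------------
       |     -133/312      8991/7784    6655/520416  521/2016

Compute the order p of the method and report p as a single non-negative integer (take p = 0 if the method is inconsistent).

4

b = (-133/312, 8991/7784, 6655/520416, 521/2016)
c = (0, 2/9, -13/11, 1)
Ac = (0, 0, 1807/1210, 595/1042)
Σ b_i: (-133/312)·1 + 8991/7784·1 + 6655/520416·1 + 521/2016·1 = 1 ✓
b·c: 8991/7784·2/9 + 6655/520416·(-13/11) + 521/2016·1 = 1/2 ✓
b·c²: 8991/7784·4/81 + 6655/520416·169/121 + 521/2016·1 = 1/3 ✓
b·Ac: 6655/520416·1807/1210 + 521/2016·595/1042 = 1/6 ✓
b·c³: 8991/7784·8/729 + 6655/520416·(-2197/1331) + 521/2016·1 = 1/4 ✓
b·(c∘Ac): 6655/520416·(-23491/13310) + 521/2016·595/1042 = 1/8 ✓
b·Ac²: 6655/520416·1807/5445 + 521/2016·1435/4689 = 1/12 ✓
b·A²c: 521/2016·84/521 = 1/24 ✓; 4 stages ⇒ order 4.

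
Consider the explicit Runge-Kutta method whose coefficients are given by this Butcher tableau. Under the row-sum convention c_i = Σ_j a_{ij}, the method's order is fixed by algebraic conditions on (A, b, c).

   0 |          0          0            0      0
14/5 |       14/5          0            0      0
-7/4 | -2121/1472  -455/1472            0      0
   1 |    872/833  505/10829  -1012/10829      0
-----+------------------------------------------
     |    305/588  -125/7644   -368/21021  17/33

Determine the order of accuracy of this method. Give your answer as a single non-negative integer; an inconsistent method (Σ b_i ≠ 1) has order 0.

b = (305/588, -125/7644, -368/21021, 17/33)
c = (0, 14/5, -7/4, 1)
Ac = (0, 0, -637/736, 5/17)
Σ b_i: 305/588·1 + (-125/7644)·1 + (-368/21021)·1 + 17/33·1 = 1 ✓
b·c: (-125/7644)·14/5 + (-368/21021)·(-7/4) + 17/33·1 = 1/2 ✓
b·c²: (-125/7644)·196/25 + (-368/21021)·49/16 + 17/33·1 = 1/3 ✓
b·Ac: (-368/21021)·(-637/736) + 17/33·5/17 = 1/6 ✓
b·c³: (-125/7644)·2744/125 + (-368/21021)·(-343/64) + 17/33·1 = 1/4 ✓
b·(c∘Ac): (-368/21021)·4459/2944 + 17/33·5/17 = 1/8 ✓
b·Ac²: (-368/21021)·(-4459/1840) + 17/33·27/340 = 1/12 ✓
b·A²c: 17/33·11/136 = 1/24 ✓; 4 stages ⇒ order 4.

4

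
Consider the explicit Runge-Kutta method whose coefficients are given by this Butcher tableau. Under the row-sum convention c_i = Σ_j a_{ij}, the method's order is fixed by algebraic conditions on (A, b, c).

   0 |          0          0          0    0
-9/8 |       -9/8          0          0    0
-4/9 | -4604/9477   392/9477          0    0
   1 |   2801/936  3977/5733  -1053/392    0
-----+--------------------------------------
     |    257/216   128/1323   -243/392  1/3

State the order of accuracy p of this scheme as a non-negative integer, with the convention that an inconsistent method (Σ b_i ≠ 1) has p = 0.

4

b = (257/216, 128/1323, -243/392, 1/3)
c = (0, -9/8, -4/9, 1)
Ac = (0, 0, -49/1053, 43/104)
Σ b_i: 257/216·1 + 128/1323·1 + (-243/392)·1 + 1/3·1 = 1 ✓
b·c: 128/1323·(-9/8) + (-243/392)·(-4/9) + 1/3·1 = 1/2 ✓
b·c²: 128/1323·81/64 + (-243/392)·16/81 + 1/3·1 = 1/3 ✓
b·Ac: (-243/392)·(-49/1053) + 1/3·43/104 = 1/6 ✓
b·c³: 128/1323·(-729/512) + (-243/392)·(-64/729) + 1/3·1 = 1/4 ✓
b·(c∘Ac): (-243/392)·196/9477 + 1/3·43/104 = 1/8 ✓
b·Ac²: (-243/392)·49/936 + 1/3·289/832 = 1/12 ✓
b·A²c: 1/3·1/8 = 1/24 ✓; 4 stages ⇒ order 4.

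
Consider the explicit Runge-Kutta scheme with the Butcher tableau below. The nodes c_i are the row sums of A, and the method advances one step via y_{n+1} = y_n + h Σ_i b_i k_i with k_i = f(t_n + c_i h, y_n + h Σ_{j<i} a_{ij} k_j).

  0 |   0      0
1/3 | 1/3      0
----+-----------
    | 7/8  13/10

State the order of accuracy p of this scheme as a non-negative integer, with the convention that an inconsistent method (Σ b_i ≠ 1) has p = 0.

0

b = (7/8, 13/10)
c = (0, 1/3)
Σ b_i: 7/8·1 + 13/10·1 = 87/40 ≠ 1 ⇒ order 0.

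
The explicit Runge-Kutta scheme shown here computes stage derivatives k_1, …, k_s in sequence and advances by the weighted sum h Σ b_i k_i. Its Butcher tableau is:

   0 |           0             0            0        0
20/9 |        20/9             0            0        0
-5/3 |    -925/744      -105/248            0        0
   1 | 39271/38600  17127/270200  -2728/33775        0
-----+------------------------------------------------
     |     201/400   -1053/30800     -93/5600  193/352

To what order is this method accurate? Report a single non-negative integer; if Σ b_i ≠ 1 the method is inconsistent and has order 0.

b = (201/400, -1053/30800, -93/5600, 193/352)
c = (0, 20/9, -5/3, 1)
Ac = (0, 0, -175/186, 319/1158)
Σ b_i: 201/400·1 + (-1053/30800)·1 + (-93/5600)·1 + 193/352·1 = 1 ✓
b·c: (-1053/30800)·20/9 + (-93/5600)·(-5/3) + 193/352·1 = 1/2 ✓
b·c²: (-1053/30800)·400/81 + (-93/5600)·25/9 + 193/352·1 = 1/3 ✓
b·Ac: (-93/5600)·(-175/186) + 193/352·319/1158 = 1/6 ✓
b·c³: (-1053/30800)·8000/729 + (-93/5600)·(-125/27) + 193/352·1 = 1/4 ✓
b·(c∘Ac): (-93/5600)·875/558 + 193/352·319/1158 = 1/8 ✓
b·Ac²: (-93/5600)·(-1750/837) + 193/352·154/1737 = 1/12 ✓
b·A²c: 193/352·44/579 = 1/24 ✓; 4 stages ⇒ order 4.

4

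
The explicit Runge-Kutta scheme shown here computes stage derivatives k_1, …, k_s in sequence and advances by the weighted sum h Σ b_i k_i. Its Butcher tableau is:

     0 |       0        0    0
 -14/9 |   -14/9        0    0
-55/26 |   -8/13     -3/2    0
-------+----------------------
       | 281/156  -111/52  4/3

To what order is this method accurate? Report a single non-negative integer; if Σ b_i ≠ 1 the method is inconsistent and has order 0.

2

b = (281/156, -111/52, 4/3)
c = (0, -14/9, -55/26)
Ac = (0, 0, 7/3)
Σ b_i: 281/156·1 + (-111/52)·1 + 4/3·1 = 1 ✓
b·c: (-111/52)·(-14/9) + 4/3·(-55/26) = 1/2 ✓
b·c²: (-111/52)·196/81 + 4/3·3025/676 = 3656/4563 ≠ 1/3 ⇒ order 2.
b·Ac: 4/3·7/3 = 28/9 ≠ 1/6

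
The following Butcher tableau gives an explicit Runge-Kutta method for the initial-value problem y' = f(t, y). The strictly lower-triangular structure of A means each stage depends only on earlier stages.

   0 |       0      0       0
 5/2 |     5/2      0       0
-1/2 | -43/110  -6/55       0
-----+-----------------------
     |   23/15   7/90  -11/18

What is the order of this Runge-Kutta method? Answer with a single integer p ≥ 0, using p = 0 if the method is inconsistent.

3

b = (23/15, 7/90, -11/18)
c = (0, 5/2, -1/2)
Ac = (0, 0, -3/11)
Σ b_i: 23/15·1 + 7/90·1 + (-11/18)·1 = 1 ✓
b·c: 7/90·5/2 + (-11/18)·(-1/2) = 1/2 ✓
b·c²: 7/90·25/4 + (-11/18)·1/4 = 1/3 ✓
b·Ac: (-11/18)·(-3/11) = 1/6 ✓; 3 stages ⇒ order 3.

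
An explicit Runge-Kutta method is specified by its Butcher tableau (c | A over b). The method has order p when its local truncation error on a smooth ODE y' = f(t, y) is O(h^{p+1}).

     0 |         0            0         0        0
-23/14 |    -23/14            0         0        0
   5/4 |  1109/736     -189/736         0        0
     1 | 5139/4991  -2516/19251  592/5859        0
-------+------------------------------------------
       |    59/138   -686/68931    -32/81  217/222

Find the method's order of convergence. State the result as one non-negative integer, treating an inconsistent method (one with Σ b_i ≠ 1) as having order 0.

b = (59/138, -686/68931, -32/81, 217/222)
c = (0, -23/14, 5/4, 1)
Ac = (0, 0, 27/64, 74/217)
Σ b_i: 59/138·1 + (-686/68931)·1 + (-32/81)·1 + 217/222·1 = 1 ✓
b·c: (-686/68931)·(-23/14) + (-32/81)·5/4 + 217/222·1 = 1/2 ✓
b·c²: (-686/68931)·529/196 + (-32/81)·25/16 + 217/222·1 = 1/3 ✓
b·Ac: (-32/81)·27/64 + 217/222·74/217 = 1/6 ✓
b·c³: (-686/68931)·(-12167/2744) + (-32/81)·125/64 + 217/222·1 = 1/4 ✓
b·(c∘Ac): (-32/81)·135/256 + 217/222·74/217 = 1/8 ✓
b·Ac²: (-32/81)·(-621/896) + 217/222·(-296/1519) = 1/12 ✓
b·A²c: 217/222·37/868 = 1/24 ✓; 4 stages ⇒ order 4.

4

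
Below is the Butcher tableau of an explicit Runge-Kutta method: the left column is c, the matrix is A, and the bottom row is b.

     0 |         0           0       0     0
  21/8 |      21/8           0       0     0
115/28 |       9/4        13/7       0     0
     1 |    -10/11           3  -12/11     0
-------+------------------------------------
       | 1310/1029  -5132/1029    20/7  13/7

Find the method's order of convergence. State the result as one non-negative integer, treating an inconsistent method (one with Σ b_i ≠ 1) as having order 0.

2

b = (1310/1029, -5132/1029, 20/7, 13/7)
c = (0, 21/8, 115/28, 1)
Ac = (0, 0, 39/8, 2091/616)
Σ b_i: 1310/1029·1 + (-5132/1029)·1 + 20/7·1 + 13/7·1 = 1 ✓
b·c: (-5132/1029)·21/8 + 20/7·115/28 + 13/7·1 = 1/2 ✓
b·c²: (-5132/1029)·441/64 + 20/7·13225/784 + 13/7·1 = 86091/5488 ≠ 1/3 ⇒ order 2.
b·Ac: 20/7·39/8 + 13/7·2091/616 = 87243/4312 ≠ 1/6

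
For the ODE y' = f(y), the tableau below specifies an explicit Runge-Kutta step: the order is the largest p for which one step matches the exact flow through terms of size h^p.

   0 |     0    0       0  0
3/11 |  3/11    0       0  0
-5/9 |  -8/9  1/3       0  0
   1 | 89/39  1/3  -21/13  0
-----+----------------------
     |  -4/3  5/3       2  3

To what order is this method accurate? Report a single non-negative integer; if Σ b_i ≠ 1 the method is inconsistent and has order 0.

b = (-4/3, 5/3, 2, 3)
c = (0, 3/11, -5/9, 1)
Ac = (0, 0, 1/11, 424/429)
Σ b_i: (-4/3)·1 + 5/3·1 + 2·1 + 3·1 = 16/3 ≠ 1 ⇒ order 0.

0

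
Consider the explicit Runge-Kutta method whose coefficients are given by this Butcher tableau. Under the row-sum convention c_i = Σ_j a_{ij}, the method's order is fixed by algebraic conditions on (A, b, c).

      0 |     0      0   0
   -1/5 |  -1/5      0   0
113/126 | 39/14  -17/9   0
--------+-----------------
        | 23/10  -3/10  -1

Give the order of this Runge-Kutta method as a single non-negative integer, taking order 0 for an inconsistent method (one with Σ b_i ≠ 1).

1

b = (23/10, -3/10, -1)
c = (0, -1/5, 113/126)
Ac = (0, 0, 17/45)
Σ b_i: 23/10·1 + (-3/10)·1 + (-1)·1 = 1 ✓
b·c: (-3/10)·(-1/5) + (-1)·113/126 = -1318/1575 ≠ 1/2 ⇒ order 1.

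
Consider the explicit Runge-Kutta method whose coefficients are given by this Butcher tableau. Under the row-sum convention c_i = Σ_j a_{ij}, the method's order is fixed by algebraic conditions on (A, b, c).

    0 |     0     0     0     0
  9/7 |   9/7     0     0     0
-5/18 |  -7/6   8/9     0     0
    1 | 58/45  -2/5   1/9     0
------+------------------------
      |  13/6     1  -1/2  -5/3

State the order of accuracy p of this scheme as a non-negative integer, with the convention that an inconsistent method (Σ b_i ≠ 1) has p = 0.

b = (13/6, 1, -1/2, -5/3)
c = (0, 9/7, -5/18, 1)
Ac = (0, 0, 8/7, -3091/5670)
Σ b_i: 13/6·1 + 1·1 + (-1/2)·1 + (-5/3)·1 = 1 ✓
b·c: 1·9/7 + (-1/2)·(-5/18) + (-5/3)·1 = -61/252 ≠ 1/2 ⇒ order 1.

1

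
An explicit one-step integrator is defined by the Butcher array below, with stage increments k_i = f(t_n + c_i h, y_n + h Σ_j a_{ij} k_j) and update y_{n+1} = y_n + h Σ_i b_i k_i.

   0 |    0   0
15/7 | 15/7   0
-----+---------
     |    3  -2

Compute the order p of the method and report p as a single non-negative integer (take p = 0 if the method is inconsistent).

b = (3, -2)
c = (0, 15/7)
Σ b_i: 3·1 + (-2)·1 = 1 ✓
b·c: (-2)·15/7 = -30/7 ≠ 1/2 ⇒ order 1.

1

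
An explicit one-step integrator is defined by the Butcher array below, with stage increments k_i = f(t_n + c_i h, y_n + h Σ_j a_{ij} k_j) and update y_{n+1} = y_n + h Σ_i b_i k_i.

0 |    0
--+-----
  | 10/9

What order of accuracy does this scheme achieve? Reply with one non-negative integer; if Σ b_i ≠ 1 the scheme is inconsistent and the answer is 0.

b = (10/9)
c = (0)
Σ b_i: 10/9·1 = 10/9 ≠ 1 ⇒ order 0.

0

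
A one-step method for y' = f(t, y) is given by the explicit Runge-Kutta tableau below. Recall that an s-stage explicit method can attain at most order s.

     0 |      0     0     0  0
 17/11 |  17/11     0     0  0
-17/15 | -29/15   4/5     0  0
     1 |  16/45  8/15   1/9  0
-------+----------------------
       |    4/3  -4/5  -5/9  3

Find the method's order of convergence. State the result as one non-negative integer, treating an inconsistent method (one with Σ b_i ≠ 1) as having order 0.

0

b = (4/3, -4/5, -5/9, 3)
c = (0, 17/11, -17/15, 1)
Ac = (0, 0, 68/55, 1037/1485)
Σ b_i: 4/3·1 + (-4/5)·1 + (-5/9)·1 + 3·1 = 134/45 ≠ 1 ⇒ order 0.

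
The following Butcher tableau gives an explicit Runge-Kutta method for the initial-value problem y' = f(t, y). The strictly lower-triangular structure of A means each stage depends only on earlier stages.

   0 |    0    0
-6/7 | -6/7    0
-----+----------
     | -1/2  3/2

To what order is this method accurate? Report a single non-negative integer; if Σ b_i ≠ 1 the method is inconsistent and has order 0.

b = (-1/2, 3/2)
c = (0, -6/7)
Σ b_i: (-1/2)·1 + 3/2·1 = 1 ✓
b·c: 3/2·(-6/7) = -9/7 ≠ 1/2 ⇒ order 1.

1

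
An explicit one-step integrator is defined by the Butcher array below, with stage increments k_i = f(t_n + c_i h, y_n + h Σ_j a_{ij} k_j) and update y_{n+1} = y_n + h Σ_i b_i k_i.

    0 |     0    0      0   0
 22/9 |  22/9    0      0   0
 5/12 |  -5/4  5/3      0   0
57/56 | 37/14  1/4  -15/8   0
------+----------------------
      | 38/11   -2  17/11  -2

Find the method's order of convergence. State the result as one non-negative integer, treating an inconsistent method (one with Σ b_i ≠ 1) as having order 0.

1

b = (38/11, -2, 17/11, -2)
c = (0, 22/9, 5/12, 57/56)
Ac = (0, 0, 110/27, -49/288)
Σ b_i: 38/11·1 + (-2)·1 + 17/11·1 + (-2)·1 = 1 ✓
b·c: (-2)·22/9 + 17/11·5/12 + (-2)·57/56 = -8705/1386 ≠ 1/2 ⇒ order 1.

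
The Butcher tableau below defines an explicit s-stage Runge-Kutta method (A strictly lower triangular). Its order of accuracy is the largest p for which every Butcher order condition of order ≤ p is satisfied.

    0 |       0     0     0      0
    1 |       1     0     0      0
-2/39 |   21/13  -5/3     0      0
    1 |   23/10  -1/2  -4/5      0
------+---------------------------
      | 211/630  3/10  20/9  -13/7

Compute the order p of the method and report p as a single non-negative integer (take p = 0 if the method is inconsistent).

1

b = (211/630, 3/10, 20/9, -13/7)
c = (0, 1, -2/39, 1)
Ac = (0, 0, -5/3, -179/390)
Σ b_i: 211/630·1 + 3/10·1 + 20/9·1 + (-13/7)·1 = 1 ✓
b·c: 3/10·1 + 20/9·(-2/39) + (-13/7)·1 = -41059/24570 ≠ 1/2 ⇒ order 1.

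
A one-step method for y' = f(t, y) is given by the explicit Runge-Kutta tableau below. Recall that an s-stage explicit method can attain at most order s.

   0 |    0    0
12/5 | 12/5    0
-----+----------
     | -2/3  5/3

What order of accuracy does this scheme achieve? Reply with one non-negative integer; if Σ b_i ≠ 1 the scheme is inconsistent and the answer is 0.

1

b = (-2/3, 5/3)
c = (0, 12/5)
Σ b_i: (-2/3)·1 + 5/3·1 = 1 ✓
b·c: 5/3·12/5 = 4 ≠ 1/2 ⇒ order 1.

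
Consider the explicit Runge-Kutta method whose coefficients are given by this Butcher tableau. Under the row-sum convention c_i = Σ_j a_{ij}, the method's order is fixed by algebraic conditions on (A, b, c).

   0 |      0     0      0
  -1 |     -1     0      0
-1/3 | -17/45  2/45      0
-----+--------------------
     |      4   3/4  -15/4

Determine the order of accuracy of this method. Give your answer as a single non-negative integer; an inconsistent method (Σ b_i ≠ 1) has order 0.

3

b = (4, 3/4, -15/4)
c = (0, -1, -1/3)
Ac = (0, 0, -2/45)
Σ b_i: 4·1 + 3/4·1 + (-15/4)·1 = 1 ✓
b·c: 3/4·(-1) + (-15/4)·(-1/3) = 1/2 ✓
b·c²: 3/4·1 + (-15/4)·1/9 = 1/3 ✓
b·Ac: (-15/4)·(-2/45) = 1/6 ✓; 3 stages ⇒ order 3.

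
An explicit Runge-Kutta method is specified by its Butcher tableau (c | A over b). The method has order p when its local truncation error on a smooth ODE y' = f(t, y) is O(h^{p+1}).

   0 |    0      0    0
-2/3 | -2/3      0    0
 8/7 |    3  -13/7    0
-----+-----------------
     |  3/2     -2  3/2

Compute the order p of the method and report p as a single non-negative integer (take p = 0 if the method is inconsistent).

b = (3/2, -2, 3/2)
c = (0, -2/3, 8/7)
Ac = (0, 0, 26/21)
Σ b_i: 3/2·1 + (-2)·1 + 3/2·1 = 1 ✓
b·c: (-2)·(-2/3) + 3/2·8/7 = 64/21 ≠ 1/2 ⇒ order 1.

1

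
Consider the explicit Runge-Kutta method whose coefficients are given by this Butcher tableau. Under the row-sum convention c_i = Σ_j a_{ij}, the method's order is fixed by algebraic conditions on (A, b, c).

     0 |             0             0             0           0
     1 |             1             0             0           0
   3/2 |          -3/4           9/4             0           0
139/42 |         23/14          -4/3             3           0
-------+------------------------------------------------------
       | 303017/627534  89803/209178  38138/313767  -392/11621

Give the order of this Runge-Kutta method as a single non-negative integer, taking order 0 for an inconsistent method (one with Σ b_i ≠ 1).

3

b = (303017/627534, 89803/209178, 38138/313767, -392/11621)
c = (0, 1, 3/2, 139/42)
Ac = (0, 0, 9/4, 19/6)
Σ b_i: 303017/627534·1 + 89803/209178·1 + 38138/313767·1 + (-392/11621)·1 = 1 ✓
b·c: 89803/209178·1 + 38138/313767·3/2 + (-392/11621)·139/42 = 1/2 ✓
b·c²: 89803/209178·1 + 38138/313767·9/4 + (-392/11621)·19321/1764 = 1/3 ✓
b·Ac: 38138/313767·9/4 + (-392/11621)·19/6 = 1/6 ✓
b·c³: 89803/209178·1 + 38138/313767·27/8 + (-392/11621)·2685619/74088 = -3366709/8785476 ≠ 1/4 ⇒ order 3.
b·(c∘Ac): 38138/313767·27/8 + (-392/11621)·2641/252 = 23725/418356 ≠ 1/8
b·Ac²: 38138/313767·9/4 + (-392/11621)·65/12 = 6329/69726 ≠ 1/12
b·A²c: (-392/11621)·27/4 = -2646/11621 ≠ 1/24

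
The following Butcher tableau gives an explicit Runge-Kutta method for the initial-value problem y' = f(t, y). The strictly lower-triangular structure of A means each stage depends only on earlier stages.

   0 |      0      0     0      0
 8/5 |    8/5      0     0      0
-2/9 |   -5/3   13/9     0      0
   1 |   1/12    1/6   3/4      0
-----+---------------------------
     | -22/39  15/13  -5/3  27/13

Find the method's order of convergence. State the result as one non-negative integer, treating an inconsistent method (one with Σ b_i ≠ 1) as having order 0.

1

b = (-22/39, 15/13, -5/3, 27/13)
c = (0, 8/5, -2/9, 1)
Ac = (0, 0, 104/45, 1/10)
Σ b_i: (-22/39)·1 + 15/13·1 + (-5/3)·1 + 27/13·1 = 1 ✓
b·c: 15/13·8/5 + (-5/3)·(-2/9) + 27/13·1 = 1507/351 ≠ 1/2 ⇒ order 1.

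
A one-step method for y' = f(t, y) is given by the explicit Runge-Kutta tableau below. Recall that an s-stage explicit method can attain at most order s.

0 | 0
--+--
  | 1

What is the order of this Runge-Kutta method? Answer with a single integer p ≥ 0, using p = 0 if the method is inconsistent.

1

b = (1)
c = (0)
Σ b_i: 1·1 = 1 ✓; 1 stage ⇒ order 1.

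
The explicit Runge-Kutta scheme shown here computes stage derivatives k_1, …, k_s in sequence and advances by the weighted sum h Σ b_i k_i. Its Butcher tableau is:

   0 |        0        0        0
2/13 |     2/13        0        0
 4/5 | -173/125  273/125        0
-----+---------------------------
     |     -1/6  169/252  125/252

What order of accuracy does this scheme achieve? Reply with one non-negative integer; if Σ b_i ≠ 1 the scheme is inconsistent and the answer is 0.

3

b = (-1/6, 169/252, 125/252)
c = (0, 2/13, 4/5)
Ac = (0, 0, 42/125)
Σ b_i: (-1/6)·1 + 169/252·1 + 125/252·1 = 1 ✓
b·c: 169/252·2/13 + 125/252·4/5 = 1/2 ✓
b·c²: 169/252·4/169 + 125/252·16/25 = 1/3 ✓
b·Ac: 125/252·42/125 = 1/6 ✓; 3 stages ⇒ order 3.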